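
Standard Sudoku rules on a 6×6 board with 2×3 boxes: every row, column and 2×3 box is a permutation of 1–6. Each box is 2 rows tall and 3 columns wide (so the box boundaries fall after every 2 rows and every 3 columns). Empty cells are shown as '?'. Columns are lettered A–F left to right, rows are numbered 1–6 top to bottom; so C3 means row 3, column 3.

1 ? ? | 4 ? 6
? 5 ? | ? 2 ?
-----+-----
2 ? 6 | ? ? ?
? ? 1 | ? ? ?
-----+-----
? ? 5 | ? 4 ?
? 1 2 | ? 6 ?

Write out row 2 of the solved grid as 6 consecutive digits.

C1 = 3: row 1 has {1,4,6}; col 3 has {1,2,5,6}; box has {1,5} → only 3 remains.
E1 = 5: row 1 has {1,3,4,6}; col 5 has {2,4,6}; box has {2,4,6} → only 5 remains.
C2 = 4: row 2 has {2,5}; col 3 has {1,2,3,5,6}; box has {1,3,5} → only 4 remains.
E4 = 3: row 4 has {1}; col 5 has {2,4,5,6}; box has {} → only 3 remains.
B1 = 2: row 1 has {1,3,4,5,6}; col 2 has {1,5}; box has {1,3,4,5} → only 2 remains.
A2 = 6: row 2 has {2,4,5}; col 1 has {1,2}; box has {1,2,3,4,5} → only 6 remains.
E3 = 1: row 3 has {2,6}; col 5 has {2,3,4,5,6}; box has {3} → only 1 remains.
B4 = 4: row 4 has {1,3}; col 2 has {1,2,5}; box has {1,2,6} → only 4 remains.
A5 = 3: row 5 has {4,5}; col 1 has {1,2,6}; box has {1,2,5} → only 3 remains.
B5 = 6: row 5 has {3,4,5}; col 2 has {1,2,4,5}; box has {1,2,3,5} → only 6 remains.
A6 = 4: row 6 has {1,2,6}; col 1 has {1,2,3,6}; box has {1,2,3,5,6} → only 4 remains.
B3 = 3: row 3 has {1,2,6}; col 2 has {1,2,4,5,6}; box has {1,2,4,6} → only 3 remains.
D3 = 5: row 3 has {1,2,3,6}; col 4 has {4}; box has {1,3} → only 5 remains.
F3 = 4: row 3 has {1,2,3,5,6}; col 6 has {6}; box has {1,3,5} → only 4 remains.
A4 = 5: row 4 has {1,3,4}; col 1 has {1,2,3,4,6}; box has {1,2,3,4,6} → only 5 remains.
F4 = 2: row 4 has {1,3,4,5}; col 6 has {4,6}; box has {1,3,4,5} → only 2 remains.
F5 = 1: row 5 has {3,4,5,6}; col 6 has {2,4,6}; box has {4,6} → only 1 remains.
D6 = 3: row 6 has {1,2,4,6}; col 4 has {4,5}; box has {1,4,6} → only 3 remains.
F6 = 5: row 6 has {1,2,3,4,6}; col 6 has {1,2,4,6}; box has {1,3,4,6} → only 5 remains.
D2 = 1: row 2 has {2,4,5,6}; col 4 has {3,4,5}; box has {2,4,5,6} → only 1 remains.
F2 = 3: row 2 has {1,2,4,5,6}; col 6 has {1,2,4,5,6}; box has {1,2,4,5,6} → only 3 remains.

654123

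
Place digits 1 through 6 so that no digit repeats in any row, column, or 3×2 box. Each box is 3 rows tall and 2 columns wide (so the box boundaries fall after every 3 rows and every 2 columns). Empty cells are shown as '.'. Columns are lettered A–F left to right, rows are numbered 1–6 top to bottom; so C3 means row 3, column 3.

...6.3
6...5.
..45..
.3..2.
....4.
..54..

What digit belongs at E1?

1

E1 = 1: row 1 has {3,6}; col 5 has {2,4,5}; box has {3,5} → only 1 remains.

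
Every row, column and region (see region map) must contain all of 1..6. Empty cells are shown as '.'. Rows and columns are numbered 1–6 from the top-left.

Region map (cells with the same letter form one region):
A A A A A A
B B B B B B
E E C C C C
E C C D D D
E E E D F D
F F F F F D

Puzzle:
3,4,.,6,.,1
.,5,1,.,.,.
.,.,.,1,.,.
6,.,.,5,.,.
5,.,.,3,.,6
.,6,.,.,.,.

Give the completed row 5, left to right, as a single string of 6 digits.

r2c5 = 6 (hidden single in row 2).
r2c6 = 3 (hidden single in row 2).
r3c3 = 6 (hidden single in row 3).
r4c5 = 1 (hidden single in row 4).
r5c2 = 1: in row 5, 1 can only go here (every other open cell in that row sees a 1).
r6c1 = 1 (hidden single in row 6).
r3c6 = 5 (hidden single in column 6).
r3c2 = 3 (hidden single in region E).
r4c2 = 2 (sole candidate).
r4c6 = 4 (sole candidate).
r6c6 = 2 (sole candidate).
r3c5 = 4 (sole candidate).
r4c3 = 3 (sole candidate).
r5c5 = 2: row 5 has {1,3,5,6}; col 5 has {1,4,6}; region has {1,6} → only 2 remains.
r6c4 = 4 (sole candidate).
r1c5 = 5 (sole candidate).
r2c4 = 2 (sole candidate).
r3c1 = 2 (sole candidate).
r5c3 = 4: row 5 has {1,2,3,5,6}; col 3 has {1,3,6}; region has {1,2,3,5,6} → only 4 remains.

514326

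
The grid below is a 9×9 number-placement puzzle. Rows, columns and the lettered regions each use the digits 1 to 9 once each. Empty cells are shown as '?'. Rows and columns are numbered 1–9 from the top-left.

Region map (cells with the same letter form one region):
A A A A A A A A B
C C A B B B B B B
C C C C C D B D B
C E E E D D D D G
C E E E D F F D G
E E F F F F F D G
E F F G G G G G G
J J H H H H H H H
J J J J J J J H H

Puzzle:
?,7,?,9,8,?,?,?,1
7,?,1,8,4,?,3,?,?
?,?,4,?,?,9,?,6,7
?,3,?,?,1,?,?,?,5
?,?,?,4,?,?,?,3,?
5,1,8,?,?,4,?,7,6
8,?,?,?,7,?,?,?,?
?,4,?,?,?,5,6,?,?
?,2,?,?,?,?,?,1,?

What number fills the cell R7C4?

R3C2 = 8: in row 3, 8 can only go here (every other open cell in that row sees an 8).
R5C9 = 8: in row 5, 8 can only go here (every other open cell in that row sees an 8).
R8C1 = 1: in row 8, 1 can only go here (every other open cell in that row sees a 1).
R8C8 = 8: in row 8, 8 can only go here (every other open cell in that row sees an 8).
R3C4 = 1: in row 3, 1 can only go here (every other open cell in that row sees a 1).
R9C9 = 4: in row 9, 4 can only go here (every other open cell in that row sees a 4).
R1C1 = 4: in column 1, 4 can only go here (every other open cell in that column sees a 4).
R9C4 = 5: in column 4, 5 can only go here (every other open cell in that column sees a 5).
R4C4 = 6: in column 4, 6 can only go here (every other open cell in that column sees a 6).
R5C2 = 9: row 5 has {3,4,8}; col 2 has {1,2,3,4,7,8}; region has {1,3,4,5,6,8} → only 9 remains.
R4C3 = 7: in row 4, 7 can only go here (every other open cell in that row sees a 7).
R4C1 = 9: in row 4, 9 can only go here (every other open cell in that row sees a 9).
R5C3 = 2: row 5 has {3,4,8,9}; col 3 has {1,4,7,8}; region has {1,3,4,5,6,7,8,9} → only 2 remains.
R5C5 = 5: row 5 has {2,3,4,8,9}; col 5 has {1,4,7,8}; region has {1,3,6,7,9} → only 5 remains.
R5C1 = 6: row 5 has {2,3,4,5,8,9}; col 1 has {1,4,5,7,8,9}; region has {1,4,7,8,9} → only 6 remains.
R9C1 = 3: row 9 has {1,2,4,5}; col 1 has {1,4,5,6,7,8,9}; region has {1,2,4,5} → only 3 remains.
R2C2 = 5: row 2 has {1,3,4,7,8}; col 2 has {1,2,3,4,7,8,9}; region has {1,4,6,7,8,9} → only 5 remains.
R3C1 = 2: row 3 has {1,4,6,7,8,9}; col 1 has {1,3,4,5,6,7,8,9}; region has {1,4,5,6,7,8,9} → only 2 remains.
R3C5 = 3: row 3 has {1,2,4,6,7,8,9}; col 5 has {1,4,5,7,8}; region has {1,2,4,5,6,7,8,9} → only 3 remains.
R3C7 = 5: row 3 has {1,2,3,4,6,7,8,9}; col 7 has {3,6}; region has {1,3,4,7,8} → only 5 remains.
R7C2 = 6: row 7 has {7,8}; col 2 has {1,2,3,4,5,7,8,9}; region has {4,8} → only 6 remains.
R1C7 = 2: row 1 has {1,4,7,8,9}; col 7 has {3,5,6}; region has {1,4,7,8,9} → only 2 remains.
R1C8 = 5: row 1 has {1,2,4,7,8,9}; col 8 has {1,3,6,7,8}; region has {1,2,4,7,8,9} → only 5 remains.
R6C7 = 9: row 6 has {1,4,5,6,7,8}; col 7 has {2,3,5,6}; region has {4,6,8} → only 9 remains.
R6C5 = 2: row 6 has {1,4,5,6,7,8,9}; col 5 has {1,3,4,5,7,8}; region has {4,6,8,9} → only 2 remains.
R8C5 = 9: row 8 has {1,4,5,6,8}; col 5 has {1,2,3,4,5,7,8}; region has {1,4,5,6,8} → only 9 remains.
R9C5 = 6: row 9 has {1,2,3,4,5}; col 5 has {1,2,3,4,5,7,8,9}; region has {1,2,3,4,5} → only 6 remains.
R6C4 = 3: row 6 has {1,2,4,5,6,7,8,9}; col 4 has {1,4,5,6,8,9}; region has {2,4,6,8,9} → only 3 remains.
R7C3 = 5: row 7 has {6,7,8}; col 3 has {1,2,4,7,8}; region has {2,3,4,6,8,9} → only 5 remains.
R7C4 = 2: row 7 has {5,6,7,8}; col 4 has {1,3,4,5,6,8,9}; region has {5,6,7,8} → only 2 remains.

2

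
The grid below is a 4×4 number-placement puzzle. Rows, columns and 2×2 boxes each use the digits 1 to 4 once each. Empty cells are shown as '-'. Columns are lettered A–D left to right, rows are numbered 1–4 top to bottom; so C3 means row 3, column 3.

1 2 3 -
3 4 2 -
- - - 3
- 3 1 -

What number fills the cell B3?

D1 = 4: row 1 has {1,2,3}; col 4 has {3}; box has {2,3} → only 4 remains.
D2 = 1: row 2 has {2,3,4}; col 4 has {3,4}; box has {2,3,4} → only 1 remains.
B3 = 1: row 3 has {3}; col 2 has {2,3,4}; box has {3} → only 1 remains.

1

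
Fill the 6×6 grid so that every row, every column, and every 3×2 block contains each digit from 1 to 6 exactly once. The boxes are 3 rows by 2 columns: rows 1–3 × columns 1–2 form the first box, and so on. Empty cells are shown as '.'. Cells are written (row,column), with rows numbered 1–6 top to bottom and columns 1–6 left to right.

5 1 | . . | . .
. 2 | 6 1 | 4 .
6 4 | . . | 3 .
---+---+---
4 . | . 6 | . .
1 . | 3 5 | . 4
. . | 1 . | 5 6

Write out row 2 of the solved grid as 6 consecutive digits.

326145

(1,6) = 2 (sole candidate).
(2,1) = 3: row 2 has {1,2,4,6}; col 1 has {1,4,5,6}; box has {1,2,4,5,6} → only 3 remains.
(2,6) = 5: row 2 has {1,2,3,4,6}; col 6 has {2,4,6}; box has {2,3,4} → only 5 remains.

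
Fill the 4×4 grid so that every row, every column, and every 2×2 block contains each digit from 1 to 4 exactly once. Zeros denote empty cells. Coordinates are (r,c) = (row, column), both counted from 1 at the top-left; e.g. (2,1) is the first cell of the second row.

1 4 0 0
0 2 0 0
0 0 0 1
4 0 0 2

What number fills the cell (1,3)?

(1,4) = 3 (sole candidate).
(2,1) = 3 (sole candidate).
(2,4) = 4 (sole candidate).
(3,1) = 2 (sole candidate).
(3,2) = 3 (sole candidate).
(3,3) = 4 (sole candidate).
(4,2) = 1 (sole candidate).
(4,3) = 3 (sole candidate).
(1,3) = 2: row 1 has {1,3,4}; col 3 has {3,4}; box has {3,4} → only 2 remains.

2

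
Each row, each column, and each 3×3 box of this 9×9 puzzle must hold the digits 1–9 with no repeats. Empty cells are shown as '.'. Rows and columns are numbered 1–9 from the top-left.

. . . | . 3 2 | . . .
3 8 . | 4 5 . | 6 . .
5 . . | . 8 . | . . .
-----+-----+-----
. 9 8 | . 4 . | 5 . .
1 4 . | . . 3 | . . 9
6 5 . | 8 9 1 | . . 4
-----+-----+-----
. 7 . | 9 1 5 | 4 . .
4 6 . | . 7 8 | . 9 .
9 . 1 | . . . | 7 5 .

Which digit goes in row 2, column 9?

1

row 1, column 1 = 7: row 1 has {2,3}; col 1 has {1,3,4,5,6,9}; box has {3,5,8} → only 7 remains.
row 1, column 2 = 1: row 1 has {2,3,7}; col 2 has {4,5,6,7,8,9}; box has {3,5,7,8} → only 1 remains.
row 1, column 4 = 6: row 1 has {1,2,3,7}; col 4 has {4,8,9}; box has {2,3,4,5,8} → only 6 remains.
row 3, column 2 = 2: row 3 has {5,8}; col 2 has {1,4,5,6,7,8,9}; box has {1,3,5,7,8} → only 2 remains.
row 4, column 1 = 2: row 4 has {4,5,8,9}; col 1 has {1,3,4,5,6,7,9}; box has {1,4,5,6,8,9} → only 2 remains.
row 4, column 4 = 7: row 4 has {2,4,5,8,9}; col 4 has {4,6,8,9}; box has {1,3,4,8,9} → only 7 remains.
row 4, column 6 = 6: row 4 has {2,4,5,7,8,9}; col 6 has {1,2,3,5,8}; box has {1,3,4,7,8,9} → only 6 remains.
row 5, column 3 = 7: row 5 has {1,3,4,9}; col 3 has {1,8}; box has {1,2,4,5,6,8,9} → only 7 remains.
row 5, column 5 = 2: row 5 has {1,3,4,7,9}; col 5 has {1,3,4,5,7,8,9}; box has {1,3,4,6,7,8,9} → only 2 remains.
row 5, column 7 = 8: row 5 has {1,2,3,4,7,9}; col 7 has {4,5,6,7}; box has {4,5,9} → only 8 remains.
row 5, column 8 = 6: row 5 has {1,2,3,4,7,8,9}; col 8 has {5,9}; box has {4,5,8,9} → only 6 remains.
row 6, column 3 = 3: row 6 has {1,4,5,6,8,9}; col 3 has {1,7,8}; box has {1,2,4,5,6,7,8,9} → only 3 remains.
row 6, column 7 = 2: row 6 has {1,3,4,5,6,8,9}; col 7 has {4,5,6,7,8}; box has {4,5,6,8,9} → only 2 remains.
row 6, column 8 = 7: row 6 has {1,2,3,4,5,6,8,9}; col 8 has {5,6,9}; box has {2,4,5,6,8,9} → only 7 remains.
row 7, column 1 = 8: row 7 has {1,4,5,7,9}; col 1 has {1,2,3,4,5,6,7,9}; box has {1,4,6,7,9} → only 8 remains.
row 7, column 3 = 2: row 7 has {1,4,5,7,8,9}; col 3 has {1,3,7,8}; box has {1,4,6,7,8,9} → only 2 remains.
row 7, column 8 = 3: row 7 has {1,2,4,5,7,8,9}; col 8 has {5,6,7,9}; box has {4,5,7,9} → only 3 remains.
row 7, column 9 = 6: row 7 has {1,2,3,4,5,7,8,9}; col 9 has {4,9}; box has {3,4,5,7,9} → only 6 remains.
row 8, column 3 = 5: row 8 has {4,6,7,8,9}; col 3 has {1,2,3,7,8}; box has {1,2,4,6,7,8,9} → only 5 remains.
row 8, column 7 = 1: row 8 has {4,5,6,7,8,9}; col 7 has {2,4,5,6,7,8}; box has {3,4,5,6,7,9} → only 1 remains.
row 8, column 9 = 2: row 8 has {1,4,5,6,7,8,9}; col 9 has {4,6,9}; box has {1,3,4,5,6,7,9} → only 2 remains.
row 9, column 2 = 3: row 9 has {1,5,7,9}; col 2 has {1,2,4,5,6,7,8,9}; box has {1,2,4,5,6,7,8,9} → only 3 remains.
row 9, column 4 = 2: row 9 has {1,3,5,7,9}; col 4 has {4,6,7,8,9}; box has {1,5,7,8,9} → only 2 remains.
row 9, column 5 = 6: row 9 has {1,2,3,5,7,9}; col 5 has {1,2,3,4,5,7,8,9}; box has {1,2,5,7,8,9} → only 6 remains.
row 9, column 6 = 4: row 9 has {1,2,3,5,6,7,9}; col 6 has {1,2,3,5,6,8}; box has {1,2,5,6,7,8,9} → only 4 remains.
row 9, column 9 = 8: row 9 has {1,2,3,4,5,6,7,9}; col 9 has {2,4,6,9}; box has {1,2,3,4,5,6,7,9} → only 8 remains.
row 1, column 7 = 9: row 1 has {1,2,3,6,7}; col 7 has {1,2,4,5,6,7,8}; box has {6} → only 9 remains.
row 1, column 9 = 5: row 1 has {1,2,3,6,7,9}; col 9 has {2,4,6,8,9}; box has {6,9} → only 5 remains.
row 2, column 3 = 9: row 2 has {3,4,5,6,8}; col 3 has {1,2,3,5,7,8}; box has {1,2,3,5,7,8} → only 9 remains.
row 2, column 6 = 7: row 2 has {3,4,5,6,8,9}; col 6 has {1,2,3,4,5,6,8}; box has {2,3,4,5,6,8} → only 7 remains.
row 2, column 9 = 1: row 2 has {3,4,5,6,7,8,9}; col 9 has {2,4,5,6,8,9}; box has {5,6,9} → only 1 remains.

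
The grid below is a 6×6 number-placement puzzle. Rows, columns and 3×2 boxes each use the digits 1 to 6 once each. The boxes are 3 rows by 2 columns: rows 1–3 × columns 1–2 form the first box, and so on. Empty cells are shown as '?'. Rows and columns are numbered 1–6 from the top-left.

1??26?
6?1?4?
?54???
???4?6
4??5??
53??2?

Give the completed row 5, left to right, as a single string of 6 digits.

row 1, column 2 = 4: row 1 has {1,2,6}; col 2 has {3,5}; box has {1,5,6} → only 4 remains.
row 2, column 2 = 2: row 2 has {1,4,6}; col 2 has {3,4,5}; box has {1,4,5,6} → only 2 remains.
row 2, column 4 = 3: row 2 has {1,2,4,6}; col 4 has {2,4,5}; box has {1,2,4} → only 3 remains.
row 2, column 6 = 5: row 2 has {1,2,3,4,6}; col 6 has {6}; box has {4,6} → only 5 remains.
row 3, column 1 = 3: row 3 has {4,5}; col 1 has {1,4,5,6}; box has {1,2,4,5,6} → only 3 remains.
row 3, column 4 = 6: row 3 has {3,4,5}; col 4 has {2,3,4,5}; box has {1,2,3,4} → only 6 remains.
row 3, column 5 = 1: row 3 has {3,4,5,6}; col 5 has {2,4,6}; box has {4,5,6} → only 1 remains.
row 3, column 6 = 2: row 3 has {1,3,4,5,6}; col 6 has {5,6}; box has {1,4,5,6} → only 2 remains.
row 4, column 1 = 2: row 4 has {4,6}; col 1 has {1,3,4,5,6}; box has {3,4,5} → only 2 remains.
row 4, column 2 = 1: row 4 has {2,4,6}; col 2 has {2,3,4,5}; box has {2,3,4,5} → only 1 remains.
row 4, column 3 = 3: row 4 has {1,2,4,6}; col 3 has {1,4}; box has {4,5} → only 3 remains.
row 4, column 5 = 5: row 4 has {1,2,3,4,6}; col 5 has {1,2,4,6}; box has {2,6} → only 5 remains.
row 5, column 2 = 6: row 5 has {4,5}; col 2 has {1,2,3,4,5}; box has {1,2,3,4,5} → only 6 remains.
row 5, column 3 = 2: row 5 has {4,5,6}; col 3 has {1,3,4}; box has {3,4,5} → only 2 remains.
row 5, column 5 = 3: row 5 has {2,4,5,6}; col 5 has {1,2,4,5,6}; box has {2,5,6} → only 3 remains.
row 5, column 6 = 1: row 5 has {2,3,4,5,6}; col 6 has {2,5,6}; box has {2,3,5,6} → only 1 remains.

462531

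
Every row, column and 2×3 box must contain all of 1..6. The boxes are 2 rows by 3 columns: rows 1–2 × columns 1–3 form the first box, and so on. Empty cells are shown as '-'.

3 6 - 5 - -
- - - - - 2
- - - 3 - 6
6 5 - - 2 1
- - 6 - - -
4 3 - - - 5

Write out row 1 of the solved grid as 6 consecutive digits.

R1C6 = 4: row 1 has {3,5,6}; col 6 has {1,2,5,6}; box has {2,5} → only 4 remains.
R4C4 = 4: row 4 has {1,2,5,6}; col 4 has {3,5}; box has {1,2,3,6} → only 4 remains.
R5C6 = 3: row 5 has {6}; col 6 has {1,2,4,5,6}; box has {5} → only 3 remains.
R1C5 = 1: row 1 has {3,4,5,6}; col 5 has {2}; box has {2,4,5} → only 1 remains.
R2C4 = 6: row 2 has {2}; col 4 has {3,4,5}; box has {1,2,4,5} → only 6 remains.
R2C5 = 3: row 2 has {2,6}; col 5 has {1,2}; box has {1,2,4,5,6} → only 3 remains.
R3C5 = 5: row 3 has {3,6}; col 5 has {1,2,3}; box has {1,2,3,4,6} → only 5 remains.
R4C3 = 3: row 4 has {1,2,4,5,6}; col 3 has {6}; box has {5,6} → only 3 remains.
R5C5 = 4: row 5 has {3,6}; col 5 has {1,2,3,5}; box has {3,5} → only 4 remains.
R6C5 = 6: row 6 has {3,4,5}; col 5 has {1,2,3,4,5}; box has {3,4,5} → only 6 remains.
R1C3 = 2: row 1 has {1,3,4,5,6}; col 3 has {3,6}; box has {3,6} → only 2 remains.

362514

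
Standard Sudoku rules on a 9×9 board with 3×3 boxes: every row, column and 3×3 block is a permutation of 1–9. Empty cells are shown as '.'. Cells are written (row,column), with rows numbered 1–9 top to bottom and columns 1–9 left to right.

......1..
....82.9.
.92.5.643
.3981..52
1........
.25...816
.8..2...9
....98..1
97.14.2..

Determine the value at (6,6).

4

(3,4) = 7: row 3 has {2,3,4,5,6,9}; col 4 has {1,8}; box has {2,5,8} → only 7 remains.
(3,6) = 1: row 3 has {2,3,4,5,6,7,9}; col 6 has {2,8}; box has {2,5,7,8} → only 1 remains.
(3,1) = 8: row 3 has {1,2,3,4,5,6,7,9}; col 1 has {1,9}; box has {2,9} → only 8 remains.
(1,8) = 2: in row 1, 2 can only go here (every other open cell in that row sees a 2).
(1,9) = 8: in row 1, 8 can only go here (every other open cell in that row sees an 8).
(9,9) = 5: row 9 has {1,2,4,7,9}; col 9 has {1,2,3,6,8,9}; box has {1,2,9} → only 5 remains.
(2,9) = 7: row 2 has {2,8,9}; col 9 has {1,2,3,5,6,8,9}; box has {1,2,3,4,6,8,9} → only 7 remains.
(5,9) = 4: row 5 has {1}; col 9 has {1,2,3,5,6,7,8,9}; box has {1,2,5,6,8} → only 4 remains.
(2,7) = 5: row 2 has {2,7,8,9}; col 7 has {1,2,6,8}; box has {1,2,3,4,6,7,8,9} → only 5 remains.
(4,7) = 7: row 4 has {1,2,3,5,8,9}; col 7 has {1,2,5,6,8}; box has {1,2,4,5,6,8} → only 7 remains.
(5,2) = 6: row 5 has {1,4}; col 2 has {2,3,7,8,9}; box has {1,2,3,5,9} → only 6 remains.
(5,8) = 3: row 5 has {1,4,6}; col 8 has {1,2,4,5,9}; box has {1,2,4,5,6,7,8} → only 3 remains.
(4,1) = 4: row 4 has {1,2,3,5,7,8,9}; col 1 has {1,8,9}; box has {1,2,3,5,6,9} → only 4 remains.
(4,6) = 6: row 4 has {1,2,3,4,5,7,8,9}; col 6 has {1,2,8}; box has {1,8} → only 6 remains.
(5,5) = 7: row 5 has {1,3,4,6}; col 5 has {1,2,4,5,8,9}; box has {1,6,8} → only 7 remains.
(5,7) = 9: row 5 has {1,3,4,6,7}; col 7 has {1,2,5,6,7,8}; box has {1,2,3,4,5,6,7,8} → only 9 remains.
(6,1) = 7: row 6 has {1,2,5,6,8}; col 1 has {1,4,8,9}; box has {1,2,3,4,5,6,9} → only 7 remains.
(6,5) = 3: row 6 has {1,2,5,6,7,8}; col 5 has {1,2,4,5,7,8,9}; box has {1,6,7,8} → only 3 remains.
(9,6) = 3: row 9 has {1,2,4,5,7,9}; col 6 has {1,2,6,8}; box has {1,2,4,8,9} → only 3 remains.
(1,5) = 6: row 1 has {1,2,8}; col 5 has {1,2,3,4,5,7,8,9}; box has {1,2,5,7,8} → only 6 remains.
(5,3) = 8: row 5 has {1,3,4,6,7,9}; col 3 has {2,5,9}; box has {1,2,3,4,5,6,7,9} → only 8 remains.
(5,6) = 5: row 5 has {1,3,4,6,7,8,9}; col 6 has {1,2,3,6,8}; box has {1,3,6,7,8} → only 5 remains.
(7,6) = 7: row 7 has {2,8,9}; col 6 has {1,2,3,5,6,8}; box has {1,2,3,4,8,9} → only 7 remains.
(7,8) = 6: row 7 has {2,7,8,9}; col 8 has {1,2,3,4,5,9}; box has {1,2,5,9} → only 6 remains.
(8,8) = 7: row 8 has {1,8,9}; col 8 has {1,2,3,4,5,6,9}; box has {1,2,5,6,9} → only 7 remains.
(9,3) = 6: row 9 has {1,2,3,4,5,7,9}; col 3 has {2,5,8,9}; box has {7,8,9} → only 6 remains.
(9,8) = 8: row 9 has {1,2,3,4,5,6,7,9}; col 8 has {1,2,3,4,5,6,7,9}; box has {1,2,5,6,7,9} → only 8 remains.
(5,4) = 2: row 5 has {1,3,4,5,6,7,8,9}; col 4 has {1,7,8}; box has {1,3,5,6,7,8} → only 2 remains.
(7,4) = 5: row 7 has {2,6,7,8,9}; col 4 has {1,2,7,8}; box has {1,2,3,4,7,8,9} → only 5 remains.
(8,4) = 6: row 8 has {1,7,8,9}; col 4 has {1,2,5,7,8}; box has {1,2,3,4,5,7,8,9} → only 6 remains.
(7,1) = 3: row 7 has {2,5,6,7,8,9}; col 1 has {1,4,7,8,9}; box has {6,7,8,9} → only 3 remains.
(7,7) = 4: row 7 has {2,3,5,6,7,8,9}; col 7 has {1,2,5,6,7,8,9}; box has {1,2,5,6,7,8,9} → only 4 remains.
(8,3) = 4: row 8 has {1,6,7,8,9}; col 3 has {2,5,6,8,9}; box has {3,6,7,8,9} → only 4 remains.
(8,7) = 3: row 8 has {1,4,6,7,8,9}; col 7 has {1,2,4,5,6,7,8,9}; box has {1,2,4,5,6,7,8,9} → only 3 remains.
(1,1) = 5: row 1 has {1,2,6,8}; col 1 has {1,3,4,7,8,9}; box has {2,8,9} → only 5 remains.
(1,2) = 4: row 1 has {1,2,5,6,8}; col 2 has {2,3,6,7,8,9}; box has {2,5,8,9} → only 4 remains.
(1,6) = 9: row 1 has {1,2,4,5,6,8}; col 6 has {1,2,3,5,6,7,8}; box has {1,2,5,6,7,8} → only 9 remains.
(2,1) = 6: row 2 has {2,5,7,8,9}; col 1 has {1,3,4,5,7,8,9}; box has {2,4,5,8,9} → only 6 remains.
(2,2) = 1: row 2 has {2,5,6,7,8,9}; col 2 has {2,3,4,6,7,8,9}; box has {2,4,5,6,8,9} → only 1 remains.
(2,3) = 3: row 2 has {1,2,5,6,7,8,9}; col 3 has {2,4,5,6,8,9}; box has {1,2,4,5,6,8,9} → only 3 remains.
(2,4) = 4: row 2 has {1,2,3,5,6,7,8,9}; col 4 has {1,2,5,6,7,8}; box has {1,2,5,6,7,8,9} → only 4 remains.
(6,4) = 9: row 6 has {1,2,3,5,6,7,8}; col 4 has {1,2,4,5,6,7,8}; box has {1,2,3,5,6,7,8} → only 9 remains.
(6,6) = 4: row 6 has {1,2,3,5,6,7,8,9}; col 6 has {1,2,3,5,6,7,8,9}; box has {1,2,3,5,6,7,8,9} → only 4 remains.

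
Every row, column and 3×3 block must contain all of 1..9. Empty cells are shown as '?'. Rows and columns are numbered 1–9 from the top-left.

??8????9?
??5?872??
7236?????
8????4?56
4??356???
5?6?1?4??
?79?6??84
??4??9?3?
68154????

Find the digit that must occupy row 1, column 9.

row 1, column 1 = 1 (sole candidate).
row 2, column 1 = 9 (sole candidate).
row 3, column 5 = 9 (sole candidate).
row 8, column 1 = 2 (sole candidate).
row 8, column 2 = 5 (sole candidate).
row 8, column 5 = 7 (sole candidate).
row 8, column 9 = 1 (sole candidate).
row 2, column 9 = 3 (sole candidate).
row 4, column 5 = 2 (sole candidate).
row 6, column 6 = 8 (sole candidate).
row 7, column 1 = 3 (sole candidate).
row 7, column 7 = 5 (sole candidate).
row 8, column 4 = 8 (sole candidate).
row 8, column 7 = 6 (sole candidate).
row 1, column 5 = 3 (sole candidate).
row 1, column 7 = 7 (sole candidate).
row 1, column 9 = 5: row 1 has {1,3,7,8,9}; col 9 has {1,3,4,6}; box has {2,3,7,9} → only 5 remains.

5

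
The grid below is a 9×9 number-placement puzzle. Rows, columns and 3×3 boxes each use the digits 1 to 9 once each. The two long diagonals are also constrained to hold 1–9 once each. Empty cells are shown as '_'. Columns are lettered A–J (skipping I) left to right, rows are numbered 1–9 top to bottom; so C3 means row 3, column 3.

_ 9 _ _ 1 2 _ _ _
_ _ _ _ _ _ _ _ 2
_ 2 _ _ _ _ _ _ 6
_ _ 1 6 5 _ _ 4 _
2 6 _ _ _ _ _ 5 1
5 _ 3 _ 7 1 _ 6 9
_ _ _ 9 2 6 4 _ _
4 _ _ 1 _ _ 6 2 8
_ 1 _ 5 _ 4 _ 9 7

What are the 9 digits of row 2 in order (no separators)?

J4 = 3: row 4 has {1,4,5,6}; col 9 has {1,2,6,7,8,9}; box has {1,4,5,6,9} → only 3 remains.
J7 = 5: row 7 has {2,4,6,9}; col 9 has {1,2,3,6,7,8,9}; box has {2,4,6,7,8,9} → only 5 remains.
E8 = 3: row 8 has {1,2,4,6,8}; col 5 has {1,2,5,7}; box has {1,2,4,5,6,9} → only 3 remains.
F8 = 7: row 8 has {1,2,3,4,6,8}; col 6 has {1,2,4,6}; box has {1,2,3,4,5,6,9} → only 7 remains.
E9 = 8: row 9 has {1,4,5,7,9}; col 5 has {1,2,3,5,7}; box has {1,2,3,4,5,6,7,9} → only 8 remains.
G9 = 3: row 9 has {1,4,5,7,8,9}; col 7 has {4,6}; box has {2,4,5,6,7,8,9} → only 3 remains.
J1 = 4: row 1 has {1,2,9}; col 9 has {1,2,3,5,6,7,8,9}; box has {2,6}; anti-diagonal has {} → only 4 remains.
E5 = 9: row 5 has {1,2,5,6}; col 5 has {1,2,3,5,7,8}; box has {1,5,6,7}; main diagonal has {1,2,4,6,7}; anti-diagonal has {4} → only 9 remains.
H7 = 1: row 7 has {2,4,5,6,9}; col 8 has {2,4,5,6,9}; box has {2,3,4,5,6,7,8,9} → only 1 remains.
B8 = 5: row 8 has {1,2,3,4,6,7,8}; col 2 has {1,2,6,9}; box has {1,4}; anti-diagonal has {4,9} → only 5 remains.
C8 = 9: row 8 has {1,2,3,4,5,6,7,8}; col 3 has {1,3}; box has {1,4,5} → only 9 remains.
A9 = 6: row 9 has {1,3,4,5,7,8,9}; col 1 has {2,4,5}; box has {1,4,5,9}; anti-diagonal has {4,5,9} → only 6 remains.
C9 = 2: row 9 has {1,3,4,5,6,7,8,9}; col 3 has {1,3,9}; box has {1,4,5,6,9} → only 2 remains.
E3 = 4: row 3 has {2,6}; col 5 has {1,2,3,5,7,8,9}; box has {1,2} → only 4 remains.
F4 = 8: row 4 has {1,3,4,5,6}; col 6 has {1,2,4,6,7}; box has {1,5,6,7,9}; anti-diagonal has {4,5,6,9} → only 8 remains.
F5 = 3: row 5 has {1,2,5,6,9}; col 6 has {1,2,4,6,7,8}; box has {1,5,6,7,8,9} → only 3 remains.
D6 = 2: row 6 has {1,3,5,6,7,9}; col 4 has {1,5,6,9}; box has {1,3,5,6,7,8,9}; anti-diagonal has {4,5,6,8,9} → only 2 remains.
G6 = 8: row 6 has {1,2,3,5,6,7,9}; col 7 has {3,4,6}; box has {1,3,4,5,6,9} → only 8 remains.
C7 = 7: row 7 has {1,2,4,5,6,9}; col 3 has {1,2,3,9}; box has {1,2,4,5,6,9}; anti-diagonal has {2,4,5,6,8,9} → only 7 remains.
E2 = 6: row 2 has {2}; col 5 has {1,2,3,4,5,7,8,9}; box has {1,2,4} → only 6 remains.
H2 = 3: row 2 has {2,6}; col 8 has {1,2,4,5,6,9}; box has {2,4,6}; anti-diagonal has {2,4,5,6,7,8,9} → only 3 remains.
G3 = 1: row 3 has {2,4,6}; col 7 has {3,4,6,8}; box has {2,3,4,6}; anti-diagonal has {2,3,4,5,6,7,8,9} → only 1 remains.
B4 = 7: row 4 has {1,3,4,5,6,8}; col 2 has {1,2,5,6,9}; box has {1,2,3,5,6} → only 7 remains.
G4 = 2: row 4 has {1,3,4,5,6,7,8}; col 7 has {1,3,4,6,8}; box has {1,3,4,5,6,8,9} → only 2 remains.
D5 = 4: row 5 has {1,2,3,5,6,9}; col 4 has {1,2,5,6,9}; box has {1,2,3,5,6,7,8,9} → only 4 remains.
G5 = 7: row 5 has {1,2,3,4,5,6,9}; col 7 has {1,2,3,4,6,8}; box has {1,2,3,4,5,6,8,9} → only 7 remains.
B6 = 4: row 6 has {1,2,3,5,6,7,8,9}; col 2 has {1,2,5,6,7,9}; box has {1,2,3,5,6,7} → only 4 remains.
G1 = 5: row 1 has {1,2,4,9}; col 7 has {1,2,3,4,6,7,8}; box has {1,2,3,4,6} → only 5 remains.
B2 = 8: row 2 has {2,3,6}; col 2 has {1,2,4,5,6,7,9}; box has {2,9}; main diagonal has {1,2,4,6,7,9} → only 8 remains.
D2 = 7: row 2 has {2,3,6,8}; col 4 has {1,2,4,5,6,9}; box has {1,2,4,6} → only 7 remains.
G2 = 9: row 2 has {2,3,6,7,8}; col 7 has {1,2,3,4,5,6,7,8}; box has {1,2,3,4,5,6} → only 9 remains.
C3 = 5: row 3 has {1,2,4,6}; col 3 has {1,2,3,7,9}; box has {2,8,9}; main diagonal has {1,2,4,6,7,8,9} → only 5 remains.
F3 = 9: row 3 has {1,2,4,5,6}; col 6 has {1,2,3,4,6,7,8}; box has {1,2,4,6,7} → only 9 remains.
A4 = 9: row 4 has {1,2,3,4,5,6,7,8}; col 1 has {2,4,5,6}; box has {1,2,3,4,5,6,7} → only 9 remains.
C5 = 8: row 5 has {1,2,3,4,5,6,7,9}; col 3 has {1,2,3,5,7,9}; box has {1,2,3,4,5,6,7,9} → only 8 remains.
B7 = 3: row 7 has {1,2,4,5,6,7,9}; col 2 has {1,2,4,5,6,7,8,9}; box has {1,2,4,5,6,7,9} → only 3 remains.
A1 = 3: row 1 has {1,2,4,5,9}; col 1 has {2,4,5,6,9}; box has {2,5,8,9}; main diagonal has {1,2,4,5,6,7,8,9} → only 3 remains.
C1 = 6: row 1 has {1,2,3,4,5,9}; col 3 has {1,2,3,5,7,8,9}; box has {2,3,5,8,9} → only 6 remains.
D1 = 8: row 1 has {1,2,3,4,5,6,9}; col 4 has {1,2,4,5,6,7,9}; box has {1,2,4,6,7,9} → only 8 remains.
H1 = 7: row 1 has {1,2,3,4,5,6,8,9}; col 8 has {1,2,3,4,5,6,9}; box has {1,2,3,4,5,6,9} → only 7 remains.
A2 = 1: row 2 has {2,3,6,7,8,9}; col 1 has {2,3,4,5,6,9}; box has {2,3,5,6,8,9} → only 1 remains.
C2 = 4: row 2 has {1,2,3,6,7,8,9}; col 3 has {1,2,3,5,6,7,8,9}; box has {1,2,3,5,6,8,9} → only 4 remains.
F2 = 5: row 2 has {1,2,3,4,6,7,8,9}; col 6 has {1,2,3,4,6,7,8,9}; box has {1,2,4,6,7,8,9} → only 5 remains.

184765932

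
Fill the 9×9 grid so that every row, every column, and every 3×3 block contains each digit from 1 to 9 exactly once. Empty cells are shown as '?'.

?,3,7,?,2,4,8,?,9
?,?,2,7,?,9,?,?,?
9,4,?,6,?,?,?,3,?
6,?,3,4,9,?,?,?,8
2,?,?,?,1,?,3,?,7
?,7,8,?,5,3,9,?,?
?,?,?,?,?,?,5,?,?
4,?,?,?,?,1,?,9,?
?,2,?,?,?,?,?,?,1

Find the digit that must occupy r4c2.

r3c5 = 8: row 3 has {3,4,6,9}; col 5 has {1,2,5,9}; box has {2,4,6,7,9} → only 8 remains.
r3c6 = 5: row 3 has {3,4,6,8,9}; col 6 has {1,3,4,9}; box has {2,4,6,7,8,9} → only 5 remains.
r3c9 = 2: row 3 has {3,4,5,6,8,9}; col 9 has {1,7,8,9}; box has {3,8,9} → only 2 remains.
r5c4 = 8: row 5 has {1,2,3,7}; col 4 has {4,6,7}; box has {1,3,4,5,9} → only 8 remains.
r5c6 = 6: row 5 has {1,2,3,7,8}; col 6 has {1,3,4,5,9}; box has {1,3,4,5,8,9} → only 6 remains.
r6c1 = 1: row 6 has {3,5,7,8,9}; col 1 has {2,4,6,9}; box has {2,3,6,7,8} → only 1 remains.
r6c4 = 2: row 6 has {1,3,5,7,8,9}; col 4 has {4,6,7,8}; box has {1,3,4,5,6,8,9} → only 2 remains.
r1c1 = 5: row 1 has {2,3,4,7,8,9}; col 1 has {1,2,4,6,9}; box has {2,3,4,7,9} → only 5 remains.
r1c4 = 1: row 1 has {2,3,4,5,7,8,9}; col 4 has {2,4,6,7,8}; box has {2,4,5,6,7,8,9} → only 1 remains.
r1c8 = 6: row 1 has {1,2,3,4,5,7,8,9}; col 8 has {3,9}; box has {2,3,8,9} → only 6 remains.
r2c1 = 8: row 2 has {2,7,9}; col 1 has {1,2,4,5,6,9}; box has {2,3,4,5,7,9} → only 8 remains.
r2c5 = 3: row 2 has {2,7,8,9}; col 5 has {1,2,5,8,9}; box has {1,2,4,5,6,7,8,9} → only 3 remains.
r3c3 = 1: row 3 has {2,3,4,5,6,8,9}; col 3 has {2,3,7,8}; box has {2,3,4,5,7,8,9} → only 1 remains.
r3c7 = 7: row 3 has {1,2,3,4,5,6,8,9}; col 7 has {3,5,8,9}; box has {2,3,6,8,9} → only 7 remains.
r4c2 = 5: row 4 has {3,4,6,8,9}; col 2 has {2,3,4,7}; box has {1,2,3,6,7,8} → only 5 remains.

5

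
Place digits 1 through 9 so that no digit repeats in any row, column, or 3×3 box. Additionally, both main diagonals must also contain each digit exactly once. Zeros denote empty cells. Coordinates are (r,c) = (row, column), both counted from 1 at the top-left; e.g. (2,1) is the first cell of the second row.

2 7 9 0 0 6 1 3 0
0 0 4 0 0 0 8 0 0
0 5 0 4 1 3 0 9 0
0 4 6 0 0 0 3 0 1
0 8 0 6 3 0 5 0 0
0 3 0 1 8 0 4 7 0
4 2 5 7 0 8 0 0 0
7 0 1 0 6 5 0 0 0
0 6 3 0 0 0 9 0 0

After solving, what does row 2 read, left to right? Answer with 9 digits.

314927865

(1,5) = 5: row 1 has {1,2,3,6,7,9}; col 5 has {1,3,6,8}; box has {1,3,4,6} → only 5 remains.
(1,9) = 4: row 1 has {1,2,3,5,6,7,9}; col 9 has {1}; box has {1,3,8,9}; anti-diagonal has {1,3,5} → only 4 remains.
(2,2) = 1: row 2 has {4,8}; col 2 has {2,3,4,5,6,7,8}; box has {2,4,5,7,9}; main diagonal has {2,3} → only 1 remains.
(3,3) = 8: row 3 has {1,3,4,5,9}; col 3 has {1,3,4,5,6,9}; box has {1,2,4,5,7,9}; main diagonal has {1,2,3} → only 8 remains.
(5,8) = 2: row 5 has {3,5,6,8}; col 8 has {3,7,9}; box has {1,3,4,5,7} → only 2 remains.
(5,9) = 9: row 5 has {2,3,5,6,8}; col 9 has {1,4}; box has {1,2,3,4,5,7} → only 9 remains.
(6,3) = 2: row 6 has {1,3,4,7,8}; col 3 has {1,3,4,5,6,8,9}; box has {3,4,6,8} → only 2 remains.
(6,6) = 9: row 6 has {1,2,3,4,7,8}; col 6 has {3,5,6,8}; box has {1,3,6,8}; main diagonal has {1,2,3,8} → only 9 remains.
(6,9) = 6: row 6 has {1,2,3,4,7,8,9}; col 9 has {1,4,9}; box has {1,2,3,4,5,7,9} → only 6 remains.
(7,5) = 9: row 7 has {2,4,5,7,8}; col 5 has {1,3,5,6,8}; box has {5,6,7,8} → only 9 remains.
(7,7) = 6: row 7 has {2,4,5,7,8,9}; col 7 has {1,3,4,5,8,9}; box has {9}; main diagonal has {1,2,3,8,9} → only 6 remains.
(7,8) = 1: row 7 has {2,4,5,6,7,8,9}; col 8 has {2,3,7,9}; box has {6,9} → only 1 remains.
(7,9) = 3: row 7 has {1,2,4,5,6,7,8,9}; col 9 has {1,4,6,9}; box has {1,6,9} → only 3 remains.
(8,2) = 9: row 8 has {1,5,6,7}; col 2 has {1,2,3,4,5,6,7,8}; box has {1,2,3,4,5,6,7}; anti-diagonal has {1,3,4,5} → only 9 remains.
(8,7) = 2: row 8 has {1,5,6,7,9}; col 7 has {1,3,4,5,6,8,9}; box has {1,3,6,9} → only 2 remains.
(8,8) = 4: row 8 has {1,2,5,6,7,9}; col 8 has {1,2,3,7,9}; box has {1,2,3,6,9}; main diagonal has {1,2,3,6,8,9} → only 4 remains.
(8,9) = 8: row 8 has {1,2,4,5,6,7,9}; col 9 has {1,3,4,6,9}; box has {1,2,3,4,6,9} → only 8 remains.
(9,1) = 8: row 9 has {3,6,9}; col 1 has {2,4,7}; box has {1,2,3,4,5,6,7,9}; anti-diagonal has {1,3,4,5,9} → only 8 remains.
(9,4) = 2: row 9 has {3,6,8,9}; col 4 has {1,4,6,7}; box has {5,6,7,8,9} → only 2 remains.
(9,5) = 4: row 9 has {2,3,6,8,9}; col 5 has {1,3,5,6,8,9}; box has {2,5,6,7,8,9} → only 4 remains.
(9,6) = 1: row 9 has {2,3,4,6,8,9}; col 6 has {3,5,6,8,9}; box has {2,4,5,6,7,8,9} → only 1 remains.
(9,8) = 5: row 9 has {1,2,3,4,6,8,9}; col 8 has {1,2,3,4,7,9}; box has {1,2,3,4,6,8,9} → only 5 remains.
(9,9) = 7: row 9 has {1,2,3,4,5,6,8,9}; col 9 has {1,3,4,6,8,9}; box has {1,2,3,4,5,6,8,9}; main diagonal has {1,2,3,4,6,8,9} → only 7 remains.
(1,4) = 8: row 1 has {1,2,3,4,5,6,7,9}; col 4 has {1,2,4,6,7}; box has {1,3,4,5,6} → only 8 remains.
(2,4) = 9: row 2 has {1,4,8}; col 4 has {1,2,4,6,7,8}; box has {1,3,4,5,6,8} → only 9 remains.
(2,8) = 6: row 2 has {1,4,8,9}; col 8 has {1,2,3,4,5,7,9}; box has {1,3,4,8,9}; anti-diagonal has {1,3,4,5,8,9} → only 6 remains.
(3,1) = 6: row 3 has {1,3,4,5,8,9}; col 1 has {2,4,7,8}; box has {1,2,4,5,7,8,9} → only 6 remains.
(3,7) = 7: row 3 has {1,3,4,5,6,8,9}; col 7 has {1,2,3,4,5,6,8,9}; box has {1,3,4,6,8,9}; anti-diagonal has {1,3,4,5,6,8,9} → only 7 remains.
(3,9) = 2: row 3 has {1,3,4,5,6,7,8,9}; col 9 has {1,3,4,6,7,8,9}; box has {1,3,4,6,7,8,9} → only 2 remains.
(4,4) = 5: row 4 has {1,3,4,6}; col 4 has {1,2,4,6,7,8,9}; box has {1,3,6,8,9}; main diagonal has {1,2,3,4,6,7,8,9} → only 5 remains.
(4,6) = 2: row 4 has {1,3,4,5,6}; col 6 has {1,3,5,6,8,9}; box has {1,3,5,6,8,9}; anti-diagonal has {1,3,4,5,6,7,8,9} → only 2 remains.
(4,8) = 8: row 4 has {1,2,3,4,5,6}; col 8 has {1,2,3,4,5,6,7,9}; box has {1,2,3,4,5,6,7,9} → only 8 remains.
(5,1) = 1: row 5 has {2,3,5,6,8,9}; col 1 has {2,4,6,7,8}; box has {2,3,4,6,8} → only 1 remains.
(5,3) = 7: row 5 has {1,2,3,5,6,8,9}; col 3 has {1,2,3,4,5,6,8,9}; box has {1,2,3,4,6,8} → only 7 remains.
(5,6) = 4: row 5 has {1,2,3,5,6,7,8,9}; col 6 has {1,2,3,5,6,8,9}; box has {1,2,3,5,6,8,9} → only 4 remains.
(6,1) = 5: row 6 has {1,2,3,4,6,7,8,9}; col 1 has {1,2,4,6,7,8}; box has {1,2,3,4,6,7,8} → only 5 remains.
(8,4) = 3: row 8 has {1,2,4,5,6,7,8,9}; col 4 has {1,2,4,5,6,7,8,9}; box has {1,2,4,5,6,7,8,9} → only 3 remains.
(2,1) = 3: row 2 has {1,4,6,8,9}; col 1 has {1,2,4,5,6,7,8}; box has {1,2,4,5,6,7,8,9} → only 3 remains.
(2,6) = 7: row 2 has {1,3,4,6,8,9}; col 6 has {1,2,3,4,5,6,8,9}; box has {1,3,4,5,6,8,9} → only 7 remains.
(2,9) = 5: row 2 has {1,3,4,6,7,8,9}; col 9 has {1,2,3,4,6,7,8,9}; box has {1,2,3,4,6,7,8,9} → only 5 remains.
(4,1) = 9: row 4 has {1,2,3,4,5,6,8}; col 1 has {1,2,3,4,5,6,7,8}; box has {1,2,3,4,5,6,7,8} → only 9 remains.
(4,5) = 7: row 4 has {1,2,3,4,5,6,8,9}; col 5 has {1,3,4,5,6,8,9}; box has {1,2,3,4,5,6,8,9} → only 7 remains.
(2,5) = 2: row 2 has {1,3,4,5,6,7,8,9}; col 5 has {1,3,4,5,6,7,8,9}; box has {1,3,4,5,6,7,8,9} → only 2 remains.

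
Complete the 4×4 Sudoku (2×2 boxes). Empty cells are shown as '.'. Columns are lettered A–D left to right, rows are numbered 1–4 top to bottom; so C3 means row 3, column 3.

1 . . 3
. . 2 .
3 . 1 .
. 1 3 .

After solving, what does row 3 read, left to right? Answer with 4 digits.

3412

C1 = 4: row 1 has {1,3}; col 3 has {1,2,3}; box has {2,3} → only 4 remains.
A2 = 4: row 2 has {2}; col 1 has {1,3}; box has {1} → only 4 remains.
B2 = 3: row 2 has {2,4}; col 2 has {1}; box has {1,4} → only 3 remains.
D2 = 1: row 2 has {2,3,4}; col 4 has {3}; box has {2,3,4} → only 1 remains.
A4 = 2: row 4 has {1,3}; col 1 has {1,3,4}; box has {1,3} → only 2 remains.
D4 = 4: row 4 has {1,2,3}; col 4 has {1,3}; box has {1,3} → only 4 remains.
B1 = 2: row 1 has {1,3,4}; col 2 has {1,3}; box has {1,3,4} → only 2 remains.
B3 = 4: row 3 has {1,3}; col 2 has {1,2,3}; box has {1,2,3} → only 4 remains.
D3 = 2: row 3 has {1,3,4}; col 4 has {1,3,4}; box has {1,3,4} → only 2 remains.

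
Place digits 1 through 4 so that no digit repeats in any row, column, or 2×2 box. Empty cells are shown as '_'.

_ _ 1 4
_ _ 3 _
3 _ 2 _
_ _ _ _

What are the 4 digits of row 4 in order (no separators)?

r1c1 = 2: row 1 has {1,4}; col 1 has {3}; box has {} → only 2 remains.
r1c2 = 3: row 1 has {1,2,4}; col 2 has {}; box has {2} → only 3 remains.
r2c4 = 2: row 2 has {3}; col 4 has {4}; box has {1,3,4} → only 2 remains.
r3c4 = 1: row 3 has {2,3}; col 4 has {2,4}; box has {2} → only 1 remains.
r4c3 = 4: row 4 has {}; col 3 has {1,2,3}; box has {1,2} → only 4 remains.
r4c4 = 3: row 4 has {4}; col 4 has {1,2,4}; box has {1,2,4} → only 3 remains.
r3c2 = 4: row 3 has {1,2,3}; col 2 has {3}; box has {3} → only 4 remains.
r4c1 = 1: row 4 has {3,4}; col 1 has {2,3}; box has {3,4} → only 1 remains.
r4c2 = 2: row 4 has {1,3,4}; col 2 has {3,4}; box has {1,3,4} → only 2 remains.

1243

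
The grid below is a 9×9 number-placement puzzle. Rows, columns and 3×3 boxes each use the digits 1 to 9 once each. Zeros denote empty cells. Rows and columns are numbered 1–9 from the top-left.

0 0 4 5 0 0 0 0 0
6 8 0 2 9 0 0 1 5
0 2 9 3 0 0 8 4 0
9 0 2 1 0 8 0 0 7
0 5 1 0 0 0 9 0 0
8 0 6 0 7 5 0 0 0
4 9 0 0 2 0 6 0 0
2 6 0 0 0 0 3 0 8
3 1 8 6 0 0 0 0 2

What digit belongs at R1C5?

R2C7 = 7 (sole candidate).
R3C9 = 6 (sole candidate).
R5C1 = 7 (sole candidate).
R5C4 = 4 (sole candidate).
R5C9 = 3 (sole candidate).
R6C4 = 9 (sole candidate).
R6C8 = 2 (sole candidate).
R7C9 = 1 (sole candidate).
R8C4 = 7 (sole candidate).
R1C1 = 1 (sole candidate).
R1C7 = 2 (sole candidate).
R1C9 = 9 (sole candidate).
R2C3 = 3 (sole candidate).
R2C6 = 4 (sole candidate).
R3C1 = 5 (sole candidate).
R3C5 = 1 (sole candidate).
R3C6 = 7 (sole candidate).
R5C5 = 6 (sole candidate).
R5C6 = 2 (sole candidate).
R5C8 = 8 (sole candidate).
R6C9 = 4 (sole candidate).
R7C4 = 8 (sole candidate).
R7C6 = 3 (sole candidate).
R8C3 = 5 (sole candidate).
R8C5 = 4 (sole candidate).
R8C8 = 9 (sole candidate).
R9C5 = 5 (sole candidate).
R9C6 = 9 (sole candidate).
R9C7 = 4 (sole candidate).
R9C8 = 7 (sole candidate).
R1C2 = 7 (sole candidate).
R1C5 = 8: row 1 has {1,2,4,5,7,9}; col 5 has {1,2,4,5,6,7,9}; box has {1,2,3,4,5,7,9} → only 8 remains.

8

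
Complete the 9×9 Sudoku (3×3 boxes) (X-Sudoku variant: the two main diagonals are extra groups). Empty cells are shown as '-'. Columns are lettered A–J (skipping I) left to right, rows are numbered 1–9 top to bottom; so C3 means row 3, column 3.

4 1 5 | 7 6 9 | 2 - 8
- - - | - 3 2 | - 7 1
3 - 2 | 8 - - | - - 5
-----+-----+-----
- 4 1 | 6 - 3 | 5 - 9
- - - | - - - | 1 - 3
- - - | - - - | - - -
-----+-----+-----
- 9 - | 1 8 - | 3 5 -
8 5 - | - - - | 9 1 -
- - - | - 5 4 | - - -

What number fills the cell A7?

7

H1 = 3 (sole candidate).
B2 = 8 (sole candidate).
F3 = 1 (sole candidate).
E5 = 9 (sole candidate).
J9 = 7 (sole candidate).
E3 = 4 (sole candidate).
G3 = 6 (sole candidate).
H3 = 9 (sole candidate).
F6 = 5 (sole candidate).
C7 = 4 (sole candidate).
G9 = 8 (sole candidate).
D2 = 5 (sole candidate).
G2 = 4 (sole candidate).
B3 = 7 (sole candidate).
D6 = 2 (sole candidate).
G6 = 7 (sole candidate).
D8 = 3 (sole candidate).
A9 = 1 (sole candidate).
D9 = 9 (sole candidate).
E4 = 7 (sole candidate).
D5 = 4 (sole candidate).
F5 = 8 (sole candidate).
E6 = 1 (sole candidate).
E8 = 2 (sole candidate).
A4 = 2 (sole candidate).
H4 = 8 (sole candidate).
B5 = 6 (sole candidate).
C5 = 7 (sole candidate).
H5 = 2 (sole candidate).
A6 = 9 (sole candidate).
B6 = 3 (sole candidate).
C6 = 8 (sole candidate).
C8 = 6 (sole candidate).
F8 = 7 (sole candidate).
J8 = 4 (sole candidate).
B9 = 2 (sole candidate).
C9 = 3 (sole candidate).
H9 = 6 (sole candidate).
A2 = 6 (sole candidate).
C2 = 9 (sole candidate).
A5 = 5 (sole candidate).
H6 = 4 (sole candidate).
J6 = 6 (sole candidate).
A7 = 7: row 7 has {1,3,4,5,8,9}; col 1 has {1,2,3,4,5,6,8,9}; box has {1,2,3,4,5,6,8,9} → only 7 remains.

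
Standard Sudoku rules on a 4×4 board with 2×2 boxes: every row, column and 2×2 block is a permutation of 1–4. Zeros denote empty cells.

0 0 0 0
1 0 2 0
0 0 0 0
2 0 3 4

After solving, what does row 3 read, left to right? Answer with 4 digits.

r2c4 = 3: row 2 has {1,2}; col 4 has {4}; box has {2} → only 3 remains.
r3c3 = 1: row 3 has {}; col 3 has {2,3}; box has {3,4} → only 1 remains.
r3c4 = 2: row 3 has {1}; col 4 has {3,4}; box has {1,3,4} → only 2 remains.
r4c2 = 1: row 4 has {2,3,4}; col 2 has {}; box has {2} → only 1 remains.
r1c3 = 4: row 1 has {}; col 3 has {1,2,3}; box has {2,3} → only 4 remains.
r1c4 = 1: row 1 has {4}; col 4 has {2,3,4}; box has {2,3,4} → only 1 remains.
r2c2 = 4: row 2 has {1,2,3}; col 2 has {1}; box has {1} → only 4 remains.
r3c2 = 3: row 3 has {1,2}; col 2 has {1,4}; box has {1,2} → only 3 remains.
r1c1 = 3: row 1 has {1,4}; col 1 has {1,2}; box has {1,4} → only 3 remains.
r1c2 = 2: row 1 has {1,3,4}; col 2 has {1,3,4}; box has {1,3,4} → only 2 remains.
r3c1 = 4: row 3 has {1,2,3}; col 1 has {1,2,3}; box has {1,2,3} → only 4 remains.

4312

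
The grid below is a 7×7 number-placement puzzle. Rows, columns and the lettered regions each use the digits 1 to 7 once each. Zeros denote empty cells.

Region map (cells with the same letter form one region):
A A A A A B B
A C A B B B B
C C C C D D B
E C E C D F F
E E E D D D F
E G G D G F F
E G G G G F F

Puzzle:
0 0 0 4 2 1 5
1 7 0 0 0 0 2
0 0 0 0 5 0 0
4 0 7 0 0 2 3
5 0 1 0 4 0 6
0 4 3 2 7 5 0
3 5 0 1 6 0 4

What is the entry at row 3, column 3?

4

row 1, column 3 = 6: row 1 has {1,2,4,5}; col 3 has {1,3,7}; region has {1,2,4} → only 6 remains.
row 2, column 3 = 5: row 2 has {1,2,7}; col 3 has {1,3,6,7}; region has {1,2,4,6} → only 5 remains.
row 2, column 5 = 3: row 2 has {1,2,5,7}; col 5 has {2,4,5,6,7}; region has {1,2,5} → only 3 remains.
row 3, column 7 = 7: row 3 has {5}; col 7 has {2,3,4,5,6}; region has {1,2,3,5} → only 7 remains.
row 4, column 5 = 1: row 4 has {2,3,4,7}; col 5 has {2,3,4,5,6,7}; region has {2,4,5} → only 1 remains.
row 5, column 2 = 2: row 5 has {1,4,5,6}; col 2 has {4,5,7}; region has {1,3,4,5,7} → only 2 remains.
row 6, column 1 = 6: row 6 has {2,3,4,5,7}; col 1 has {1,3,4,5}; region has {1,2,3,4,5,7} → only 6 remains.
row 6, column 7 = 1: row 6 has {2,3,4,5,6,7}; col 7 has {2,3,4,5,6,7}; region has {2,3,4,5,6} → only 1 remains.
row 7, column 3 = 2: row 7 has {1,3,4,5,6}; col 3 has {1,3,5,6,7}; region has {1,3,4,5,6,7} → only 2 remains.
row 7, column 6 = 7: row 7 has {1,2,3,4,5,6}; col 6 has {1,2,5}; region has {1,2,3,4,5,6} → only 7 remains.
row 1, column 1 = 7: row 1 has {1,2,4,5,6}; col 1 has {1,3,4,5,6}; region has {1,2,4,5,6} → only 7 remains.
row 1, column 2 = 3: row 1 has {1,2,4,5,6,7}; col 2 has {2,4,5,7}; region has {1,2,4,5,6,7} → only 3 remains.
row 2, column 4 = 6: row 2 has {1,2,3,5,7}; col 4 has {1,2,4}; region has {1,2,3,5,7} → only 6 remains.
row 2, column 6 = 4: row 2 has {1,2,3,5,6,7}; col 6 has {1,2,5,7}; region has {1,2,3,5,6,7} → only 4 remains.
row 3, column 1 = 2: row 3 has {5,7}; col 1 has {1,3,4,5,6,7}; region has {7} → only 2 remains.
row 3, column 3 = 4: row 3 has {2,5,7}; col 3 has {1,2,3,5,6,7}; region has {2,7} → only 4 remains.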